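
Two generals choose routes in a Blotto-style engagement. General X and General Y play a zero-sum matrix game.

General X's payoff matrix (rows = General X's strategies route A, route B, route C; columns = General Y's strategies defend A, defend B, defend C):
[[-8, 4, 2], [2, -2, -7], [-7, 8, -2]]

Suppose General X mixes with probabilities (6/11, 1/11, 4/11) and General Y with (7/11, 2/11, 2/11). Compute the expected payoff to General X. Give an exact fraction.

Against (7/11, 2/11, 2/11), each row's expected payoff is route A: -4; route B: -4/11; route C: -37/11.
Taking the (6/11, 1/11, 4/11)-weighted average: (6/11)·(-4) + (1/11)·(-4/11) + (4/11)·(-37/11) = -416/121.

-416/121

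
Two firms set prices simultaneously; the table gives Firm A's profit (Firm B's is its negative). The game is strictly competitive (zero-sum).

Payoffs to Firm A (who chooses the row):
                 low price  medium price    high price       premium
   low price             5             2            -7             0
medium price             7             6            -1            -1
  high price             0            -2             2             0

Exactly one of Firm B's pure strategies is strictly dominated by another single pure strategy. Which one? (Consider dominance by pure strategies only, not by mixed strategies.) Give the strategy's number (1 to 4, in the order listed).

Firm B prefers columns that give Firm A less. Compare low price with medium price: 2 < 5, 6 < 7, -2 < 0.
So medium price strictly dominates low price for Firm B; low price is strictly dominated.

1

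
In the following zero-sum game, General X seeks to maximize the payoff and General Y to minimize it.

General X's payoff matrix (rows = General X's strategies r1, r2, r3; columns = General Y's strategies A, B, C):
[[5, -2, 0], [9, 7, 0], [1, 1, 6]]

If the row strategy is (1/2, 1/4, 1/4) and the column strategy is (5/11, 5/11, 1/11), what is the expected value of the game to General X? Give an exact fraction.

Against (5/11, 5/11, 1/11), each row's expected payoff is r1: 15/11; r2: 80/11; r3: 16/11.
Taking the (1/2, 1/4, 1/4)-weighted average: (1/2)·(15/11) + (1/4)·(80/11) + (1/4)·(16/11) = 63/22.

63/22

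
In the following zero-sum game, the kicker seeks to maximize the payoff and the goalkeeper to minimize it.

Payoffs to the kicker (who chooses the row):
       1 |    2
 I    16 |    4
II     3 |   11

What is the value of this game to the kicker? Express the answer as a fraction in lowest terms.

Row minima are 4 and 3, so the kicker's maximin is 4; column maxima are 16 and 11, so the goalkeeper's minimax is 11. These differ, so the equilibrium is in mixed strategies.
Let the kicker play I with probability p. The goalkeeper is indifferent when 16p + 3(1−p) = 4p + 11(1−p), giving p = 2/5.
Let the goalkeeper play 1 with probability q. The kicker is indifferent when 16q + 4(1−q) = 3q + 11(1−q), giving q = 7/20.
The value is 16·(7/20) + (4)·(13/20) = 41/5.

41/5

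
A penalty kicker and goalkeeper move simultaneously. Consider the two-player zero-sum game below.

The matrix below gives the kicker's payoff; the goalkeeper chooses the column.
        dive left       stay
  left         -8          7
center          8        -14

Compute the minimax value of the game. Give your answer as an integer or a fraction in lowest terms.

-56/37

Row minima are -8 and -14, so the kicker's maximin is -8; column maxima are 8 and 7, so the goalkeeper's minimax is 7. These differ, so the equilibrium is in mixed strategies.
Let the kicker play left with probability p. The goalkeeper is indifferent when −8p + 8(1−p) = 7p − 14(1−p), giving p = 22/37.
Let the goalkeeper play dive left with probability q. The kicker is indifferent when −8q + 7(1−q) = 8q − 14(1−q), giving q = 21/37.
The value is -8·(21/37) + (7)·(16/37) = -56/37.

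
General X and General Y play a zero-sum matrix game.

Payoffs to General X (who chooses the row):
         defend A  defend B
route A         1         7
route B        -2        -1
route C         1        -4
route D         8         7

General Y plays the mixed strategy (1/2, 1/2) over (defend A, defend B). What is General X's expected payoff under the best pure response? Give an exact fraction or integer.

15/2

route A: (1)·(1/2) + (7)·(1/2) = 4.
route B: (-2)·(1/2) + (-1)·(1/2) = -3/2.
route C: (1)·(1/2) + (-4)·(1/2) = -3/2.
route D: (8)·(1/2) + (7)·(1/2) = 15/2.
The best pure response is route D with expected payoff 15/2.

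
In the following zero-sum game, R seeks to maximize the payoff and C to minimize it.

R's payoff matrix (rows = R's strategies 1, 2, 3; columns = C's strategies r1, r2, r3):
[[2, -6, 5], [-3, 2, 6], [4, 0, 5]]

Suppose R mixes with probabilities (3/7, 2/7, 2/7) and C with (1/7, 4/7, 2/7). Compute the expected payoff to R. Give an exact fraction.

Against (1/7, 4/7, 2/7), each row's expected payoff is 1: -12/7; 2: 17/7; 3: 2.
Taking the (3/7, 2/7, 2/7)-weighted average: (3/7)·(-12/7) + (2/7)·(17/7) + (2/7)·(2) = 26/49.

26/49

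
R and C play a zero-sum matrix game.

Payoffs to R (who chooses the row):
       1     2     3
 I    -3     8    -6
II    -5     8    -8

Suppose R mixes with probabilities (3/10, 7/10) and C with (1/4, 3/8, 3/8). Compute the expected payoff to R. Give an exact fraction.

-7/8

Against (1/4, 3/8, 3/8), each row's expected payoff is I: 0; II: -5/4.
Taking the (3/10, 7/10)-weighted average: (3/10)·(0) + (7/10)·(-5/4) = -7/8.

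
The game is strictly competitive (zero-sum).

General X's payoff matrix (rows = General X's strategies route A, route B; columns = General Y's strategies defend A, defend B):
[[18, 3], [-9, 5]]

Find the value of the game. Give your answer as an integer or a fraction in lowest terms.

117/29

Row minima are 3 and -9, so General X's maximin is 3; column maxima are 18 and 5, so General Y's minimax is 5. These differ, so the equilibrium is in mixed strategies.
Let General X play route A with probability p. General Y is indifferent when 18p − 9(1−p) = 3p + 5(1−p), giving p = 14/29.
Let General Y play defend A with probability q. General X is indifferent when 18q + 3(1−q) = −9q + 5(1−q), giving q = 2/29.
The value is 18·(2/29) + (3)·(27/29) = 117/29.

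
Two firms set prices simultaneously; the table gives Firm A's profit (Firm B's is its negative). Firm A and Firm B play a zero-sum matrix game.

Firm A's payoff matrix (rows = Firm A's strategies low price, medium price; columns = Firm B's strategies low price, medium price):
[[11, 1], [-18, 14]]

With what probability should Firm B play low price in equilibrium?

13/42

Row minima are 1 and -18, so Firm A's maximin is 1; column maxima are 11 and 14, so Firm B's minimax is 11. These differ, so the equilibrium is in mixed strategies.
Let Firm B play low price with probability q. Firm A is indifferent when 11q + (1−q) = −18q + 14(1−q), giving q = 13/42.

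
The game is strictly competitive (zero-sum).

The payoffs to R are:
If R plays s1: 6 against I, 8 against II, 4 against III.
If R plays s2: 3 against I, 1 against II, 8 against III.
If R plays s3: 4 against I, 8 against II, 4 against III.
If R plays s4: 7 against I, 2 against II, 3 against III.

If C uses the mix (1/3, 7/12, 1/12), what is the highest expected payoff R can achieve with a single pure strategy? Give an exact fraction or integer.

s1: (6)·(1/3) + (8)·(7/12) + (4)·(1/12) = 7.
s2: (3)·(1/3) + (1)·(7/12) + (8)·(1/12) = 9/4.
s3: (4)·(1/3) + (8)·(7/12) + (4)·(1/12) = 19/3.
s4: (7)·(1/3) + (2)·(7/12) + (3)·(1/12) = 15/4.
The best pure response is s1 with expected payoff 7.

7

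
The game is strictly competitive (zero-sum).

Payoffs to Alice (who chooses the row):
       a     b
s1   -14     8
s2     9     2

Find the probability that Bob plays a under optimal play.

6/29

Row minima are -14 and 2, so Alice's maximin is 2; column maxima are 9 and 8, so Bob's minimax is 8. These differ, so the equilibrium is in mixed strategies.
Let Bob play a with probability q. Alice is indifferent when −14q + 8(1−q) = 9q + 2(1−q), giving q = 6/29.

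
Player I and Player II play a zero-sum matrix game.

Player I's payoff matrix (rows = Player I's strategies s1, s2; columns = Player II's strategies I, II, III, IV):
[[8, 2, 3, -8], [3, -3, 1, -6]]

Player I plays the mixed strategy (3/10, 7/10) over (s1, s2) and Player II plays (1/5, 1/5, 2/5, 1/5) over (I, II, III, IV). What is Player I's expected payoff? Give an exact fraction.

-2/25

Against (1/5, 1/5, 2/5, 1/5), each row's expected payoff is s1: 8/5; s2: -4/5.
Taking the (3/10, 7/10)-weighted average: (3/10)·(8/5) + (7/10)·(-4/5) = -2/25.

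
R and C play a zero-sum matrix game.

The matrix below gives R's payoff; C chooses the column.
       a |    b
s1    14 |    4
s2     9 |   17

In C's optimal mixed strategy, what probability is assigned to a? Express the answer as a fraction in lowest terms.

13/18

Row minima are 4 and 9, so R's maximin is 9; column maxima are 14 and 17, so C's minimax is 14. These differ, so the equilibrium is in mixed strategies.
Let C play a with probability q. R is indifferent when 14q + 4(1−q) = 9q + 17(1−q), giving q = 13/18.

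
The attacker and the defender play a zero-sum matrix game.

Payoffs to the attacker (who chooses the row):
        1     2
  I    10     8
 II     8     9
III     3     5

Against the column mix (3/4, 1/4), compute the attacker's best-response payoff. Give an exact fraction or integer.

I: (10)·(3/4) + (8)·(1/4) = 19/2.
II: (8)·(3/4) + (9)·(1/4) = 33/4.
III: (3)·(3/4) + (5)·(1/4) = 7/2.
The best pure response is I with expected payoff 19/2.

19/2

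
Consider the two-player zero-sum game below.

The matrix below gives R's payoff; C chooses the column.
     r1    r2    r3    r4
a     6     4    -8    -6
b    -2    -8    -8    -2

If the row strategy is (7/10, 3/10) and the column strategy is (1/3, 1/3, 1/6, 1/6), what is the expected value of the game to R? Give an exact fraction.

-4/5

Against (1/3, 1/3, 1/6, 1/6), each row's expected payoff is a: 1; b: -5.
Taking the (7/10, 3/10)-weighted average: (7/10)·(1) + (3/10)·(-5) = -4/5.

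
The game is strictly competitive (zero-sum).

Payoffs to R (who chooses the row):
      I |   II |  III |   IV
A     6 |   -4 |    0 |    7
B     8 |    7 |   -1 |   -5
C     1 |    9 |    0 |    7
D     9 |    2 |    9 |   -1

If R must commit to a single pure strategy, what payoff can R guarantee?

The worst-case payoff for each row is A: -4, B: -5, C: 0, D: -1.
The best of these is 0.

0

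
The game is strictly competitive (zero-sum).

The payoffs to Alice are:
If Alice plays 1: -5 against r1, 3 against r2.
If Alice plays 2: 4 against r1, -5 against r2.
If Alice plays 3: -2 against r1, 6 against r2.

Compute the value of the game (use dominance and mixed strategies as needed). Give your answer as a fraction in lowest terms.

14/17

Row 1 is strictly dominated by row 3, so Alice never plays it.
The remaining 2×2 game on (2, 3) × (r1, r2) has no saddle point. Let Alice play 2 with probability p; indifference gives 4p − 2(1−p) = −5p + 6(1−p), so p = 8/17.
Similarly Bob's optimal q on r1 is 11/17, and the value is 4·(11/17) + (-5)·(6/17) = 14/17.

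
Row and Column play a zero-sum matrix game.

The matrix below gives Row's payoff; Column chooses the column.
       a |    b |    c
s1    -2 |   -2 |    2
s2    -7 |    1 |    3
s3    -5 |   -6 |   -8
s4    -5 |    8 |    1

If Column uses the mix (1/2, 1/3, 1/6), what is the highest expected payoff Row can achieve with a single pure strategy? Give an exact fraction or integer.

1/3

s1: (-2)·(1/2) + (-2)·(1/3) + (2)·(1/6) = -4/3.
s2: (-7)·(1/2) + (1)·(1/3) + (3)·(1/6) = -8/3.
s3: (-5)·(1/2) + (-6)·(1/3) + (-8)·(1/6) = -35/6.
s4: (-5)·(1/2) + (8)·(1/3) + (1)·(1/6) = 1/3.
The best pure response is s4 with expected payoff 1/3.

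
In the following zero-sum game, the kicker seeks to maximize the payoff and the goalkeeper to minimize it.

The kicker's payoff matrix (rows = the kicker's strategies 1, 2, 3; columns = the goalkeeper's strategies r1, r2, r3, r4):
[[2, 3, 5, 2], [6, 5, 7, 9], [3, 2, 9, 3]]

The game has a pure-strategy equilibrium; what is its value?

Row minima: 2, 5, 2 → the kicker's maximin is 5.
Column maxima: 6, 5, 9, 9 → the goalkeeper's minimax is 5.
They coincide at (2, r2), so the value is 5.

5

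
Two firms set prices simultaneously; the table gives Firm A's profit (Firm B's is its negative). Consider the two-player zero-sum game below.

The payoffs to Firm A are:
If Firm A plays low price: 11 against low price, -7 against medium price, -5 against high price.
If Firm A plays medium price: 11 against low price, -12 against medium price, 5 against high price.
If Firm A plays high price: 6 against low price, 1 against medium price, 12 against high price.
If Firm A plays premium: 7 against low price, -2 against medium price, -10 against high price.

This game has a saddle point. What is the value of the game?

Row minima: -7, -12, 1, -10 → Firm A's maximin is 1.
Column maxima: 11, 1, 12 → Firm B's minimax is 1.
They coincide at (high price, medium price), so the value is 1.

1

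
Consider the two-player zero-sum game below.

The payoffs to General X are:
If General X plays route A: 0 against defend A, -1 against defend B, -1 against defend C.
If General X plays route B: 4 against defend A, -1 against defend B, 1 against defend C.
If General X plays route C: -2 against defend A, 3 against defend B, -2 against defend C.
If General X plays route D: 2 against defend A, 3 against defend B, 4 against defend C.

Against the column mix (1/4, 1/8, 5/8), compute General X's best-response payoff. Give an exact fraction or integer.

27/8

route A: (0)·(1/4) + (-1)·(1/8) + (-1)·(5/8) = -3/4.
route B: (4)·(1/4) + (-1)·(1/8) + (1)·(5/8) = 3/2.
route C: (-2)·(1/4) + (3)·(1/8) + (-2)·(5/8) = -11/8.
route D: (2)·(1/4) + (3)·(1/8) + (4)·(5/8) = 27/8.
The best pure response is route D with expected payoff 27/8.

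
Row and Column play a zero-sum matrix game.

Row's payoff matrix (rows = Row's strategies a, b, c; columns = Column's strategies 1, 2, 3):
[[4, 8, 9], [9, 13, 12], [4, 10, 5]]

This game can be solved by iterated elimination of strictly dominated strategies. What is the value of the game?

Column 3 is strictly dominated by 1 for Column (4<9, 9<12, 4<5); eliminate 3.
Row c is strictly dominated by row b (9>4, 13>10); eliminate c.
Column 2 is strictly dominated by 1 for Column (4<8, 9<13); eliminate 2.
Row a is strictly dominated by row b (9>4); eliminate a.
Only (b, 1) remains, with payoff 9.

9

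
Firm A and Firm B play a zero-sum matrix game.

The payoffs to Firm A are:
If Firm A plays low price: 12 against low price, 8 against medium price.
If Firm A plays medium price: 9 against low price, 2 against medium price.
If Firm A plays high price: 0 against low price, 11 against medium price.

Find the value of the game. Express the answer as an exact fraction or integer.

44/5

Row medium price is strictly dominated by row low price, so Firm A never plays it.
The remaining 2×2 game on (low price, high price) × (low price, medium price) has no saddle point. Let Firm A play low price with probability p; indifference gives 12p = 8p + 11(1−p), so p = 11/15.
Similarly Firm B's optimal q on low price is 1/5, and the value is 12·(1/5) + (8)·(4/5) = 44/5.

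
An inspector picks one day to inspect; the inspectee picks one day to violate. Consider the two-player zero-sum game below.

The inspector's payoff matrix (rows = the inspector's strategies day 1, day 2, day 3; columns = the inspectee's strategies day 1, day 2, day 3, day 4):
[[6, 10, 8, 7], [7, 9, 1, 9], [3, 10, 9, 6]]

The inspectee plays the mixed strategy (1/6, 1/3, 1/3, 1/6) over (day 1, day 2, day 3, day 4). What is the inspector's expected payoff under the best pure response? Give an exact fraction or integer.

49/6

day 1: (6)·(1/6) + (10)·(1/3) + (8)·(1/3) + (7)·(1/6) = 49/6.
day 2: (7)·(1/6) + (9)·(1/3) + (1)·(1/3) + (9)·(1/6) = 6.
day 3: (3)·(1/6) + (10)·(1/3) + (9)·(1/3) + (6)·(1/6) = 47/6.
The best pure response is day 1 with expected payoff 49/6.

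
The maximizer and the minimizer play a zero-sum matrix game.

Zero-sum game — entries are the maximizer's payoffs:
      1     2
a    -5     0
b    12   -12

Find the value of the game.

-60/29

Row minima are -5 and -12, so the maximizer's maximin is -5; column maxima are 12 and 0, so the minimizer's minimax is 0. These differ, so the equilibrium is in mixed strategies.
Let the maximizer play a with probability p. The minimizer is indifferent when −5p + 12(1−p) = −12(1−p), giving p = 24/29.
Let the minimizer play 1 with probability q. The maximizer is indifferent when −5q = 12q − 12(1−q), giving q = 12/29.
The value is -5·(12/29) + (0)·(17/29) = -60/29.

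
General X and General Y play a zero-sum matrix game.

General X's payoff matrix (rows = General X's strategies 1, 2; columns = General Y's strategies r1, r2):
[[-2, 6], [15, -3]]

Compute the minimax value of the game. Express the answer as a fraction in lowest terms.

42/13

Row minima are -2 and -3, so General X's maximin is -2; column maxima are 15 and 6, so General Y's minimax is 6. These differ, so the equilibrium is in mixed strategies.
Let General X play 1 with probability p. General Y is indifferent when −2p + 15(1−p) = 6p − 3(1−p), giving p = 9/13.
Let General Y play r1 with probability q. General X is indifferent when −2q + 6(1−q) = 15q − 3(1−q), giving q = 9/26.
The value is -2·(9/26) + (6)·(17/26) = 42/13.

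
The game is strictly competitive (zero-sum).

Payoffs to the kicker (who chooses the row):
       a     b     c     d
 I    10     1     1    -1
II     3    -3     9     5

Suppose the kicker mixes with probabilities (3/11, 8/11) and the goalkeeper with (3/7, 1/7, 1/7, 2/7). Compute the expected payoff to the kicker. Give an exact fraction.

290/77

Against (3/7, 1/7, 1/7, 2/7), each row's expected payoff is I: 30/7; II: 25/7.
Taking the (3/11, 8/11)-weighted average: (3/11)·(30/7) + (8/11)·(25/7) = 290/77.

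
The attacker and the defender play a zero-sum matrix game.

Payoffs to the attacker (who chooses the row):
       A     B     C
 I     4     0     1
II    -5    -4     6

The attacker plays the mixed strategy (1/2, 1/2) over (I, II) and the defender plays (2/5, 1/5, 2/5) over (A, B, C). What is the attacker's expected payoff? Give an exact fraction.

4/5

Against (2/5, 1/5, 2/5), each row's expected payoff is I: 2; II: -2/5.
Taking the (1/2, 1/2)-weighted average: (1/2)·(2) + (1/2)·(-2/5) = 4/5.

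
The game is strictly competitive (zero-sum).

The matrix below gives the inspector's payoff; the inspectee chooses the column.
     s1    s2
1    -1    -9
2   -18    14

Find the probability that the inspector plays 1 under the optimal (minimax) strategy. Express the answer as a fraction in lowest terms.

Row minima are -9 and -18, so the inspector's maximin is -9; column maxima are -1 and 14, so the inspectee's minimax is -1. These differ, so the equilibrium is in mixed strategies.
Let the inspector play 1 with probability p. The inspectee is indifferent when −p − 18(1−p) = −9p + 14(1−p), giving p = 4/5.

4/5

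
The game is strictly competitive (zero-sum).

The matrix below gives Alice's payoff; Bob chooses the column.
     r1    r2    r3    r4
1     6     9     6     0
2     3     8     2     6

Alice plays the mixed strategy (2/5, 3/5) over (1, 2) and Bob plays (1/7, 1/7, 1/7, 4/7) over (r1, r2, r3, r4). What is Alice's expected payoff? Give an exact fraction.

Against (1/7, 1/7, 1/7, 4/7), each row's expected payoff is 1: 3; 2: 37/7.
Taking the (2/5, 3/5)-weighted average: (2/5)·(3) + (3/5)·(37/7) = 153/35.

153/35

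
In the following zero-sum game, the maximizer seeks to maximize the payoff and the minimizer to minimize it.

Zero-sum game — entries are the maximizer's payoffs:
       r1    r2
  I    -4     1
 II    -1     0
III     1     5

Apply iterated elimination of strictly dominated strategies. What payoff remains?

1

Row II is strictly dominated by row III (1>-1, 5>0); eliminate II.
Row I is strictly dominated by row III (1>-4, 5>1); eliminate I.
Column r2 is strictly dominated by r1 for the minimizer (1<5); eliminate r2.
Only (III, r1) remains, with payoff 1.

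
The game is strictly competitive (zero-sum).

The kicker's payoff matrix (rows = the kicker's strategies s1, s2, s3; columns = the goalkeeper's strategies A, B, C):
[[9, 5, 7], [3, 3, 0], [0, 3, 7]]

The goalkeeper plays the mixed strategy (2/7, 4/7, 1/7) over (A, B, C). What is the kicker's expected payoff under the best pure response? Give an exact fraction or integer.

s1: (9)·(2/7) + (5)·(4/7) + (7)·(1/7) = 45/7.
s2: (3)·(2/7) + (3)·(4/7) + (0)·(1/7) = 18/7.
s3: (0)·(2/7) + (3)·(4/7) + (7)·(1/7) = 19/7.
The best pure response is s1 with expected payoff 45/7.

45/7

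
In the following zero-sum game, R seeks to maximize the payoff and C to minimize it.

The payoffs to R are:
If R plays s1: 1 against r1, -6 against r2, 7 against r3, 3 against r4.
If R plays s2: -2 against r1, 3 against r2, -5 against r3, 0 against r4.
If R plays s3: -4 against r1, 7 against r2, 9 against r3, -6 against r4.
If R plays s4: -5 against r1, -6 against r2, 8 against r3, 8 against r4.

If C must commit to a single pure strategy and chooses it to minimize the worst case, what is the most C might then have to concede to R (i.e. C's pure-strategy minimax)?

The worst case (largest entry) in each column is r1: 1, r2: 7, r3: 9, r4: 8.
The best (smallest) of these is 1.

1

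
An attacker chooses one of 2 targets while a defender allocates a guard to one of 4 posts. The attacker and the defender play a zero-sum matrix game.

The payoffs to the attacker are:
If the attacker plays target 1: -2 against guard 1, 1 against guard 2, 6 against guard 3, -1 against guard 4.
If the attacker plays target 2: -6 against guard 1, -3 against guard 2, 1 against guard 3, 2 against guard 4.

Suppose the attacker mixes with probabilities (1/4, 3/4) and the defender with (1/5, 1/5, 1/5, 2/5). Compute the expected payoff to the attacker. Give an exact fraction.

-9/20

Against (1/5, 1/5, 1/5, 2/5), each row's expected payoff is target 1: 3/5; target 2: -4/5.
Taking the (1/4, 3/4)-weighted average: (1/4)·(3/5) + (3/4)·(-4/5) = -9/20.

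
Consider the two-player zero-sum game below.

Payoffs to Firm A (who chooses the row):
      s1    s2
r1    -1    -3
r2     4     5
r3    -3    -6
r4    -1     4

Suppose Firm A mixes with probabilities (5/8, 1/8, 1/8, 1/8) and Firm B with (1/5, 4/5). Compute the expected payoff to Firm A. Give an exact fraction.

Against (1/5, 4/5), each row's expected payoff is r1: -13/5; r2: 24/5; r3: -27/5; r4: 3.
Taking the (5/8, 1/8, 1/8, 1/8)-weighted average: (5/8)·(-13/5) + (1/8)·(24/5) + (1/8)·(-27/5) + (1/8)·(3) = -53/40.

-53/40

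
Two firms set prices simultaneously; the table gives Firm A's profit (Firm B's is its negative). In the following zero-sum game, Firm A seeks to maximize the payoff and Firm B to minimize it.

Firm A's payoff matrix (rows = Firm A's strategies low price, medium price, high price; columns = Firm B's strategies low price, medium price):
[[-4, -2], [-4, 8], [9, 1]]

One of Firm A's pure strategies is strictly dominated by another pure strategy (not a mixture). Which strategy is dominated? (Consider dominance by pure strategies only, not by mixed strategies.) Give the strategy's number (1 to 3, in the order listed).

Compare low price with high price: 9 > -4, 1 > -2.
So high price strictly dominates low price for Firm A; low price is strictly dominated.

1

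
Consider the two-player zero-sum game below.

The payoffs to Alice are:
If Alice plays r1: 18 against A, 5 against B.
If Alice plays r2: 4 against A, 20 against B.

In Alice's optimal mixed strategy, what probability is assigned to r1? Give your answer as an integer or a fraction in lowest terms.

Row minima are 5 and 4, so Alice's maximin is 5; column maxima are 18 and 20, so Bob's minimax is 18. These differ, so the equilibrium is in mixed strategies.
Let Alice play r1 with probability p. Bob is indifferent when 18p + 4(1−p) = 5p + 20(1−p), giving p = 16/29.

16/29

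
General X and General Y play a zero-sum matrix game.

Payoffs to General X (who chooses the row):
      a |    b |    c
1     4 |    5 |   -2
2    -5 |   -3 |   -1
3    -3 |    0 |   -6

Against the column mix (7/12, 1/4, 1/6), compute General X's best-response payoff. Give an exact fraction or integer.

13/4

1: (4)·(7/12) + (5)·(1/4) + (-2)·(1/6) = 13/4.
2: (-5)·(7/12) + (-3)·(1/4) + (-1)·(1/6) = -23/6.
3: (-3)·(7/12) + (0)·(1/4) + (-6)·(1/6) = -11/4.
The best pure response is 1 with expected payoff 13/4.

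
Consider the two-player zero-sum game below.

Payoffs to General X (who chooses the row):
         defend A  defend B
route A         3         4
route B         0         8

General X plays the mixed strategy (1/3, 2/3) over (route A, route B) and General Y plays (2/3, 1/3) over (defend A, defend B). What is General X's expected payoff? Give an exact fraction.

Against (2/3, 1/3), each row's expected payoff is route A: 10/3; route B: 8/3.
Taking the (1/3, 2/3)-weighted average: (1/3)·(10/3) + (2/3)·(8/3) = 26/9.

26/9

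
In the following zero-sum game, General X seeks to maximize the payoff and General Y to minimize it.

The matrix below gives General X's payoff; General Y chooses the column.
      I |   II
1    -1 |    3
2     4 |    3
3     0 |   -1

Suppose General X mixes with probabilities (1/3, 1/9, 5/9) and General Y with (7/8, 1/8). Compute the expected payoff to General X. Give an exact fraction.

Against (7/8, 1/8), each row's expected payoff is 1: -1/2; 2: 31/8; 3: -1/8.
Taking the (1/3, 1/9, 5/9)-weighted average: (1/3)·(-1/2) + (1/9)·(31/8) + (5/9)·(-1/8) = 7/36.

7/36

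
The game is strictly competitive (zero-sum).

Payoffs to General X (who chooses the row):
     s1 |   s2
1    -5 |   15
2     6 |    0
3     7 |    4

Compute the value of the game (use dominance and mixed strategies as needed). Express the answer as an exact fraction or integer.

125/23

Row 2 is strictly dominated by row 3, so General X never plays it.
The remaining 2×2 game on (1, 3) × (s1, s2) has no saddle point. Let General X play 1 with probability p; indifference gives −5p + 7(1−p) = 15p + 4(1−p), so p = 3/23.
Similarly General Y's optimal q on s1 is 11/23, and the value is -5·(11/23) + (15)·(12/23) = 125/23.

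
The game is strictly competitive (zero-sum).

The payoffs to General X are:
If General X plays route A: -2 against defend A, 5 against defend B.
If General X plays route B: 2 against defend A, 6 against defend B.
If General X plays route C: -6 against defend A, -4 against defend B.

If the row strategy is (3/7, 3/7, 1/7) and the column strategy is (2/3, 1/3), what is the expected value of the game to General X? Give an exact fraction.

17/21

Against (2/3, 1/3), each row's expected payoff is route A: 1/3; route B: 10/3; route C: -16/3.
Taking the (3/7, 3/7, 1/7)-weighted average: (3/7)·(1/3) + (3/7)·(10/3) + (1/7)·(-16/3) = 17/21.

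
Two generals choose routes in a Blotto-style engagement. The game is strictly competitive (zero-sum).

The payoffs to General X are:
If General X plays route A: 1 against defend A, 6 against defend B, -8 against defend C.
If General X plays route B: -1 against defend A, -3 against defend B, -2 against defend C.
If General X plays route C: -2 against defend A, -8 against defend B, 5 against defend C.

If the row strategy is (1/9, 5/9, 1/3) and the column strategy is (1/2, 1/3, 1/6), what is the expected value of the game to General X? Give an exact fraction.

-11/6

Against (1/2, 1/3, 1/6), each row's expected payoff is route A: 7/6; route B: -11/6; route C: -17/6.
Taking the (1/9, 5/9, 1/3)-weighted average: (1/9)·(7/6) + (5/9)·(-11/6) + (1/3)·(-17/6) = -11/6.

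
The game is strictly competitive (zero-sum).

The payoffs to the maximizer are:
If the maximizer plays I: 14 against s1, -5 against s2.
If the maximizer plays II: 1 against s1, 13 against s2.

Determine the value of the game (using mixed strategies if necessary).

Row minima are -5 and 1, so the maximizer's maximin is 1; column maxima are 14 and 13, so the minimizer's minimax is 13. These differ, so the equilibrium is in mixed strategies.
Let the maximizer play I with probability p. The minimizer is indifferent when 14p + (1−p) = −5p + 13(1−p), giving p = 12/31.
Let the minimizer play s1 with probability q. The maximizer is indifferent when 14q − 5(1−q) = q + 13(1−q), giving q = 18/31.
The value is 14·(18/31) + (-5)·(13/31) = 187/31.

187/31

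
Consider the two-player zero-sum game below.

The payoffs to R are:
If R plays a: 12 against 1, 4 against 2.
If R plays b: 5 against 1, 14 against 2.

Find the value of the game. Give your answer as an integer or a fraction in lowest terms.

148/17

Row minima are 4 and 5, so R's maximin is 5; column maxima are 12 and 14, so C's minimax is 12. These differ, so the equilibrium is in mixed strategies.
Let R play a with probability p. C is indifferent when 12p + 5(1−p) = 4p + 14(1−p), giving p = 9/17.
Let C play 1 with probability q. R is indifferent when 12q + 4(1−q) = 5q + 14(1−q), giving q = 10/17.
The value is 12·(10/17) + (4)·(7/17) = 148/17.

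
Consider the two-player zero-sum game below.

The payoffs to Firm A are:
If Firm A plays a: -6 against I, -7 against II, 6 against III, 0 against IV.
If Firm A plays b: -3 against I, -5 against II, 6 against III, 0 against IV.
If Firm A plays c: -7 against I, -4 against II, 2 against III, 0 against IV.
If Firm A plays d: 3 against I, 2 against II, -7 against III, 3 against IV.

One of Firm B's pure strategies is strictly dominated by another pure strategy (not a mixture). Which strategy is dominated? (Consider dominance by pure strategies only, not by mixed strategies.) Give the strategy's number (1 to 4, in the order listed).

4

Firm B prefers columns that give Firm A less. Compare IV with II: -7 < 0, -5 < 0, -4 < 0, 2 < 3.
So II strictly dominates IV for Firm B; IV is strictly dominated.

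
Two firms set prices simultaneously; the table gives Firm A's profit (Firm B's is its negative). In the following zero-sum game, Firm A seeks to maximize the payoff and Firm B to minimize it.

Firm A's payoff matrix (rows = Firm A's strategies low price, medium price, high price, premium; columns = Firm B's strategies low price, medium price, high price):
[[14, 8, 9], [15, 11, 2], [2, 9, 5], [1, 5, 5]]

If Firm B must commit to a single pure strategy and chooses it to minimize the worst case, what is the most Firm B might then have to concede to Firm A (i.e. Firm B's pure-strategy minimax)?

The worst case (largest entry) in each column is low price: 15, medium price: 11, high price: 9.
The best (smallest) of these is 9.

9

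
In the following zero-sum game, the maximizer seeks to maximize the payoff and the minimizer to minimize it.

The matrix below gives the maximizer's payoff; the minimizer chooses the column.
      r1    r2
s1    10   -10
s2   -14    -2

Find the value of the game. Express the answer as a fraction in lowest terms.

-5

Row minima are -10 and -14, so the maximizer's maximin is -10; column maxima are 10 and -2, so the minimizer's minimax is -2. These differ, so the equilibrium is in mixed strategies.
Let the maximizer play s1 with probability p. The minimizer is indifferent when 10p − 14(1−p) = −10p − 2(1−p), giving p = 3/8.
Let the minimizer play r1 with probability q. The maximizer is indifferent when 10q − 10(1−q) = −14q − 2(1−q), giving q = 1/4.
The value is 10·(1/4) + (-10)·(3/4) = -5.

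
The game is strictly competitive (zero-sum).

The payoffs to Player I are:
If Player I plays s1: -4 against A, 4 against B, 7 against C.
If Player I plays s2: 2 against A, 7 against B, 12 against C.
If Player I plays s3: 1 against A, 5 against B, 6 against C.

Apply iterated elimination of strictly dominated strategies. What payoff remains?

2

Row s3 is strictly dominated by row s2 (2>1, 7>5, 12>6); eliminate s3.
Row s1 is strictly dominated by row s2 (2>-4, 7>4, 12>7); eliminate s1.
Column C is strictly dominated by A for Player II (2<12); eliminate C.
Column B is strictly dominated by A for Player II (2<7); eliminate B.
Only (s2, A) remains, with payoff 2.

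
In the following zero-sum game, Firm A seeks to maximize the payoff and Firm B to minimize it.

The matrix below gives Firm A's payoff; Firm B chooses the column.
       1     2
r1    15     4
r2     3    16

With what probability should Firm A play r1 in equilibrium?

Row minima are 4 and 3, so Firm A's maximin is 4; column maxima are 15 and 16, so Firm B's minimax is 15. These differ, so the equilibrium is in mixed strategies.
Let Firm A play r1 with probability p. Firm B is indifferent when 15p + 3(1−p) = 4p + 16(1−p), giving p = 13/24.

13/24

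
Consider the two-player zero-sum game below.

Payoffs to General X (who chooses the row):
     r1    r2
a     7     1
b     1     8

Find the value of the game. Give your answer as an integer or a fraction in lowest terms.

Row minima are 1 and 1, so General X's maximin is 1; column maxima are 7 and 8, so General Y's minimax is 7. These differ, so the equilibrium is in mixed strategies.
Let General X play a with probability p. General Y is indifferent when 7p + (1−p) = p + 8(1−p), giving p = 7/13.
Let General Y play r1 with probability q. General X is indifferent when 7q + (1−q) = q + 8(1−q), giving q = 7/13.
The value is 7·(7/13) + (1)·(6/13) = 55/13.

55/13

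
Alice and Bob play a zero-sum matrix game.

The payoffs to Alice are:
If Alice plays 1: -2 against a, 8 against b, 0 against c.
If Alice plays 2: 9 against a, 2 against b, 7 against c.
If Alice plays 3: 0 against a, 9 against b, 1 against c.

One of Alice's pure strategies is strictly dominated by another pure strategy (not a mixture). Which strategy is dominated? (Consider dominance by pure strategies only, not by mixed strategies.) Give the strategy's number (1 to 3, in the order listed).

1

Compare 1 with 3: 0 > -2, 9 > 8, 1 > 0.
So 3 strictly dominates 1 for Alice; 1 is strictly dominated.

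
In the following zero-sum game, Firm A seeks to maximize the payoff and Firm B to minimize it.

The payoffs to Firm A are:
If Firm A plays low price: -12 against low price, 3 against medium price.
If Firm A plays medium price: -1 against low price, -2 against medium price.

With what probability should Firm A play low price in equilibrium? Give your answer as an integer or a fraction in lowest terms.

1/16

Row minima are -12 and -2, so Firm A's maximin is -2; column maxima are -1 and 3, so Firm B's minimax is -1. These differ, so the equilibrium is in mixed strategies.
Let Firm A play low price with probability p. Firm B is indifferent when −12p − (1−p) = 3p − 2(1−p), giving p = 1/16.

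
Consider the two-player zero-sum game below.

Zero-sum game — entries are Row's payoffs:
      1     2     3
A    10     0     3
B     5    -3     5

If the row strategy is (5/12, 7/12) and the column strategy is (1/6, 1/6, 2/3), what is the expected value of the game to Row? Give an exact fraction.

11/3

Against (1/6, 1/6, 2/3), each row's expected payoff is A: 11/3; B: 11/3.
Taking the (5/12, 7/12)-weighted average: (5/12)·(11/3) + (7/12)·(11/3) = 11/3.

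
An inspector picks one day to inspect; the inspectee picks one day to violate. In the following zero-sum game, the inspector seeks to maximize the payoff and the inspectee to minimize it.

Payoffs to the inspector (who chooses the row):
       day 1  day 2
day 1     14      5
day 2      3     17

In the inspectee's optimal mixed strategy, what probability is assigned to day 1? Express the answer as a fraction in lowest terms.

Row minima are 5 and 3, so the inspector's maximin is 5; column maxima are 14 and 17, so the inspectee's minimax is 14. These differ, so the equilibrium is in mixed strategies.
Let the inspectee play day 1 with probability q. The inspector is indifferent when 14q + 5(1−q) = 3q + 17(1−q), giving q = 12/23.

12/23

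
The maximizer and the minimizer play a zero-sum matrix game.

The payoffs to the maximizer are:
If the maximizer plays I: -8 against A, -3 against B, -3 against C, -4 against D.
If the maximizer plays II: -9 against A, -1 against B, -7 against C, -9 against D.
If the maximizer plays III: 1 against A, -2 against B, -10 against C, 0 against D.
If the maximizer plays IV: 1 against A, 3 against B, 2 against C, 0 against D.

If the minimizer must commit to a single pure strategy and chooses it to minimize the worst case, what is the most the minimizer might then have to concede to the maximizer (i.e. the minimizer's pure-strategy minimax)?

The worst case (largest entry) in each column is A: 1, B: 3, C: 2, D: 0.
The best (smallest) of these is 0.

0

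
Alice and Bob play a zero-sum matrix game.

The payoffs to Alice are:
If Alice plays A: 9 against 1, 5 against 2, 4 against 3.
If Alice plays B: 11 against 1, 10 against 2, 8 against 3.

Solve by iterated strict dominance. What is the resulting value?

Column 1 is strictly dominated by 2 for Bob (5<9, 10<11); eliminate 1.
Row A is strictly dominated by row B (10>5, 8>4); eliminate A.
Column 2 is strictly dominated by 3 for Bob (8<10); eliminate 2.
Only (B, 3) remains, with payoff 8.

8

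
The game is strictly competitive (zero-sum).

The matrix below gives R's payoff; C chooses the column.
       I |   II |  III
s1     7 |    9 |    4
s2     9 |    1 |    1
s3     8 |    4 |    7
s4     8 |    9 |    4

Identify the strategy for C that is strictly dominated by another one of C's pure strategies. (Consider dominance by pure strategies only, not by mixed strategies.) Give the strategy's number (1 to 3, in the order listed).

C prefers columns that give R less. Compare I with III: 4 < 7, 1 < 9, 7 < 8, 4 < 8.
So III strictly dominates I for C; I is strictly dominated.

1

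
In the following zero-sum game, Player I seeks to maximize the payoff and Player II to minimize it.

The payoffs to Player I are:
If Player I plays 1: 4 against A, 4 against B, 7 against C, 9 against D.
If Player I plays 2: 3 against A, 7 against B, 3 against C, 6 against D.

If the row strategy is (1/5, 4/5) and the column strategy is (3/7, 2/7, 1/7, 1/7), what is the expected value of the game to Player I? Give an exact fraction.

164/35

Against (3/7, 2/7, 1/7, 1/7), each row's expected payoff is 1: 36/7; 2: 32/7.
Taking the (1/5, 4/5)-weighted average: (1/5)·(36/7) + (4/5)·(32/7) = 164/35.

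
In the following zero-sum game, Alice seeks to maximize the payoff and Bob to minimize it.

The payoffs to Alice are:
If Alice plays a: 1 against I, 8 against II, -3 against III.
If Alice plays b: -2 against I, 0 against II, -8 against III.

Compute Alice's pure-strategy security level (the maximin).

-3

The worst-case payoff for each row is a: -3, b: -8.
The best of these is -3.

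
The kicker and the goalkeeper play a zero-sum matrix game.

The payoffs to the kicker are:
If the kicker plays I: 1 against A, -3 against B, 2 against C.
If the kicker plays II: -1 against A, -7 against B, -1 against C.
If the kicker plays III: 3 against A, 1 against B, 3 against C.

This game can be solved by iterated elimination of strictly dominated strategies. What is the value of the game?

Row I is strictly dominated by row III (3>1, 1>-3, 3>2); eliminate I.
Column A is strictly dominated by B for the goalkeeper (-7<-1, 1<3); eliminate A.
Column C is strictly dominated by B for the goalkeeper (-7<-1, 1<3); eliminate C.
Row II is strictly dominated by row III (1>-7); eliminate II.
Only (III, B) remains, with payoff 1.

1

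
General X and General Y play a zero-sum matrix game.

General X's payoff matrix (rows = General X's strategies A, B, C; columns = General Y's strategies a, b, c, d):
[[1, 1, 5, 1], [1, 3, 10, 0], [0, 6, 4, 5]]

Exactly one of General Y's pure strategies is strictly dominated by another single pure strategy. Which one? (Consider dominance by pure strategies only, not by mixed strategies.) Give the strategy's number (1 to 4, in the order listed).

General Y prefers columns that give General X less. Compare c with a: 1 < 5, 1 < 10, 0 < 4.
So a strictly dominates c for General Y; c is strictly dominated.

3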